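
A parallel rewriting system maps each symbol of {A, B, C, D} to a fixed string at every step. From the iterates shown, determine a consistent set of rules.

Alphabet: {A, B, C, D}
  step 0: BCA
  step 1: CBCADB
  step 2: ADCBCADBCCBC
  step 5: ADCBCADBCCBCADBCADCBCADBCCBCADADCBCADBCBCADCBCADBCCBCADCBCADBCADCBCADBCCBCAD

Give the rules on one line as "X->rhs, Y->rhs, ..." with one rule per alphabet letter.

  step 1 ⇒ step 2: CBCADB ⇒ AD·CBC·AD·B·C·CBC
    A ↦ B
    B ↦ CBC
    C ↦ AD
    D ↦ C

A->B, B->CBC, C->AD, D->C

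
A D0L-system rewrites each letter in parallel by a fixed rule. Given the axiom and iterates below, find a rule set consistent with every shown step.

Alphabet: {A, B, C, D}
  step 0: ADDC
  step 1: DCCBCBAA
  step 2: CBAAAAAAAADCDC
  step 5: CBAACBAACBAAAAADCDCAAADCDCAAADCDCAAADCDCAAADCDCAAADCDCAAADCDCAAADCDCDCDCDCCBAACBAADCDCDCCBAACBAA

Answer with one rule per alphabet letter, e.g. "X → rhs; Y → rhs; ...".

  step 1 ⇒ step 2: DCCBCBAA ⇒ CB·AA·AA·A·AA·A·DC·DC
    A ↦ DC
    B ↦ A
    C ↦ AA
    D ↦ CB

A->DC, B->A, C->AA, D->CB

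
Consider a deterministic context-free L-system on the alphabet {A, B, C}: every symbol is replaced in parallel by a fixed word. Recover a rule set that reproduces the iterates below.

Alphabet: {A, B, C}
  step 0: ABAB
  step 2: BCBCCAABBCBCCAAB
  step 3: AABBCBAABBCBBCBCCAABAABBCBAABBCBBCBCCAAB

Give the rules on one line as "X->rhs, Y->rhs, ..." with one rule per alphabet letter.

A->C, B->AAB, C->BCB

  step 2 ⇒ step 3: BCBCCAABBCBCCAAB ⇒ AAB·BCB·AAB·BCB·BCB·C·C·AAB·AAB·BCB·AAB·BCB·BCB·C·C·AAB
    A ↦ C
    B ↦ AAB
    C ↦ BCB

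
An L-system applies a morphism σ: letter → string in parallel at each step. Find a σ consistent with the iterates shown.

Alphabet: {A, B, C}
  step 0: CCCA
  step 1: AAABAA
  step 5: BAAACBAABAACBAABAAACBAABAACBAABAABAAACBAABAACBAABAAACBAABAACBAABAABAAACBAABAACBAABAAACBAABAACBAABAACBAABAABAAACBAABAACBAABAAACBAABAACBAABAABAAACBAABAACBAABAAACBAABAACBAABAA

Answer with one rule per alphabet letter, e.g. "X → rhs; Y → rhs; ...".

  step 0 ⇒ step 1: CCCA ⇒ A·A·A·BAA
    A ↦ BAA
    C ↦ A
    B ↦ C  (constrained at step 1)

A->BAA, B->C, C->A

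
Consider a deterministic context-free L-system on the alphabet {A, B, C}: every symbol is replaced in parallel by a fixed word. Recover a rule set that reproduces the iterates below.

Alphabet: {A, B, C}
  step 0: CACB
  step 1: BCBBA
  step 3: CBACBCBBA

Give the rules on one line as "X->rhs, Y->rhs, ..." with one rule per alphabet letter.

A->CB, B->A, C->B

  step 0 ⇒ step 1: CACB ⇒ B·CB·B·A
    A ↦ CB
    B ↦ A
    C ↦ B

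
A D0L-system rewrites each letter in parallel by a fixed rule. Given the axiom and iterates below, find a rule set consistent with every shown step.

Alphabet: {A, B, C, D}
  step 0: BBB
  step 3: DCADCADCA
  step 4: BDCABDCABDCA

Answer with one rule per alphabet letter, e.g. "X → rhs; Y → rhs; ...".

  step 3 ⇒ step 4: DCADCADCA ⇒ B·D·CA·B·D·CA·B·D·CA
    A ↦ CA
    C ↦ D
    D ↦ B
    B ↦ A  (constrained at step 0)

A->CA, B->A, C->D, D->B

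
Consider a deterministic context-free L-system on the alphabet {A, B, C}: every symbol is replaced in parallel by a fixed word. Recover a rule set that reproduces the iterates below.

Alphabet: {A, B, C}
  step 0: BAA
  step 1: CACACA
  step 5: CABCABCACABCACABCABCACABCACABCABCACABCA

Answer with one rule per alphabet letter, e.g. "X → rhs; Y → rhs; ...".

  step 0 ⇒ step 1: BAA ⇒ CA·CA·CA
    A ↦ CA
    B ↦ CA
    C ↦ B  (constrained at step 1)

A->CA, B->CA, C->B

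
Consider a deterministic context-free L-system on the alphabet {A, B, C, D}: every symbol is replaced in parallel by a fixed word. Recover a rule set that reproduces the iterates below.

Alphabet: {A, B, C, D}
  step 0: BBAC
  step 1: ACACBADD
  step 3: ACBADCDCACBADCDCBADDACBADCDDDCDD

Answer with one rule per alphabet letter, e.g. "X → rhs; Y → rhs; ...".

A->BA, B->AC, C->DD, D->DC

  step 0 ⇒ step 1: BBAC ⇒ AC·AC·BA·DD
    A ↦ BA
    B ↦ AC
    C ↦ DD
    D ↦ DC  (constrained at step 1)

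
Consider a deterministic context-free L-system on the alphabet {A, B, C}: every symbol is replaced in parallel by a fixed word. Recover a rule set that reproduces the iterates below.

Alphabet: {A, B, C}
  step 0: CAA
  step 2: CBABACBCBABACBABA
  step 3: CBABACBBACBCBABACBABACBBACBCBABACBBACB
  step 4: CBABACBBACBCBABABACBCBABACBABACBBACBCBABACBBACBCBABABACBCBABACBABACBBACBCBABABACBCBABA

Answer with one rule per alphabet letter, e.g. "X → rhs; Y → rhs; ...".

  step 3 ⇒ step 4: CBABACBBACBCBABACBABACBBACBCBABACBBACB ⇒ CBA·BA·CB·BA·CB·CBA·BA·BA·CB·CBA·BA·CBA·BA·CB·BA·CB·CBA·BA·CB·BA·CB·CBA·BA·BA·CB·CBA·BA·CBA·BA·CB·BA·CB·CBA·BA·BA·CB·CBA·BA
    A ↦ CB
    B ↦ BA
    C ↦ CBA

A->CB, B->BA, C->CBA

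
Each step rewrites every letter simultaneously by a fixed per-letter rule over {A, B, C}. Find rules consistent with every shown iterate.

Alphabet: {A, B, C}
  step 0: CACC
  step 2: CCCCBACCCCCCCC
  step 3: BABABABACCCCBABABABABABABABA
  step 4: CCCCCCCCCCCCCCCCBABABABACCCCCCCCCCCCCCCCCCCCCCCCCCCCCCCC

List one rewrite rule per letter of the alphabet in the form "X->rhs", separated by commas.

  step 3 ⇒ step 4: BABABABACCCCBABABABABABABABA ⇒ CCC·C·CCC·C·CCC·C·CCC·C·BA·BA·BA·BA·CCC·C·CCC·C·CCC·C·CCC·C·CCC·C·CCC·C·CCC·C·CCC·C
    A ↦ C
    B ↦ CCC
    C ↦ BA

A->C, B->CCC, C->BA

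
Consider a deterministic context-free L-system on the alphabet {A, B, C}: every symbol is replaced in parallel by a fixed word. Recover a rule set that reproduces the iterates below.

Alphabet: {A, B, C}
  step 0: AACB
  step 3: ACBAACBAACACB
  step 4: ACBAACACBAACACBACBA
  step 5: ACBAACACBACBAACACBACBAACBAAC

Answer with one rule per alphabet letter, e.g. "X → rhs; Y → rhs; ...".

  step 4 ⇒ step 5: ACBAACACBAACACBACBA ⇒ AC·B·A·AC·AC·B·AC·B·A·AC·AC·B·AC·B·A·AC·B·A·AC
    A ↦ AC
    B ↦ A
    C ↦ B

A->AC, B->A, C->B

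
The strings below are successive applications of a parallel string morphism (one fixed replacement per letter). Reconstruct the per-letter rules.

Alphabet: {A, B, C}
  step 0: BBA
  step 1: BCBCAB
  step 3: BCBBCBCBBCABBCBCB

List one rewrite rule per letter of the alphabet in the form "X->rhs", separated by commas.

A->AB, B->BC, C->B

  step 0 ⇒ step 1: BBA ⇒ BC·BC·AB
    A ↦ AB
    B ↦ BC
    C ↦ B  (constrained at step 1)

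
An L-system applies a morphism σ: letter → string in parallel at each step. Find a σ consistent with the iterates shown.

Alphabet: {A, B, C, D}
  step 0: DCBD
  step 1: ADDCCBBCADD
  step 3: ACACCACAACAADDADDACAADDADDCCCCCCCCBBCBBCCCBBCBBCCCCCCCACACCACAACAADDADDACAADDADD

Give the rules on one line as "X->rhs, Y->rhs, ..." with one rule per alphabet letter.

A->ACA, B->BBC, C->CC, D->ADD

  step 0 ⇒ step 1: DCBD ⇒ ADD·CC·BBC·ADD
    B ↦ BBC
    C ↦ CC
    D ↦ ADD
    A ↦ ACA  (constrained at step 1)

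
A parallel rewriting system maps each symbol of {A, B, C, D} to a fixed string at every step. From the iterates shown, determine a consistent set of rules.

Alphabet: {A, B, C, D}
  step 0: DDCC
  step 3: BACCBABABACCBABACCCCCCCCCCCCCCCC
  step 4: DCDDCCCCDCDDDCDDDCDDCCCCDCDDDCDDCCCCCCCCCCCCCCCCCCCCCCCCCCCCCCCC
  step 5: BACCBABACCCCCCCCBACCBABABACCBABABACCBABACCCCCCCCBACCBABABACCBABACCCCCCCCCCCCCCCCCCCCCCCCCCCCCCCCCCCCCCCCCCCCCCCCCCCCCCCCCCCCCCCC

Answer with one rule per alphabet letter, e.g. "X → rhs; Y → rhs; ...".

  step 4 ⇒ step 5: DCDDCCCCDCDDDCDDDCDDCCCCDCDDDCDDCCCCCCCCCCCCCCCCCCCCCCCCCCCCCCCC ⇒ BA·CC·BA·BA·CC·CC·CC·CC·BA·CC·BA·BA·BA·CC·BA·BA·BA·CC·BA·BA·CC·CC·CC·CC·BA·CC·BA·BA·BA·CC·BA·BA·CC·CC·CC·CC·CC·CC·CC·CC·CC·CC·CC·CC·CC·CC·CC·CC·CC·CC·CC·CC·CC·CC·CC·CC·CC·CC·CC·CC·CC·CC·CC·CC
    C ↦ CC
    D ↦ BA
  step 3 ⇒ step 4: BACCBABABACCBABACCCCCCCCCCCCCCCC ⇒ DC·DD·CC·CC·DC·DD·DC·DD·DC·DD·CC·CC·DC·DD·DC·DD·CC·CC·CC·CC·CC·CC·CC·CC·CC·CC·CC·CC·CC·CC·CC·CC
    A ↦ DD
  step 3 ⇒ step 4: BACCBABABACCBABACCCCCCCCCCCCCCCC ⇒ DC·DD·CC·CC·DC·DD·DC·DD·DC·DD·CC·CC·DC·DD·DC·DD·CC·CC·CC·CC·CC·CC·CC·CC·CC·CC·CC·CC·CC·CC·CC·CC
    B ↦ DC

A->DD, B->DC, C->CC, D->BA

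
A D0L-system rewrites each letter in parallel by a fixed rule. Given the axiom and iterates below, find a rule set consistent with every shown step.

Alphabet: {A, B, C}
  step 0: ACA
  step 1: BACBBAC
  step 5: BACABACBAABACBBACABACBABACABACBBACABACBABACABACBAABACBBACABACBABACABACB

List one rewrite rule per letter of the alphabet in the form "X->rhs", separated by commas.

  step 0 ⇒ step 1: ACA ⇒ BAC·B·BAC
    A ↦ BAC
    C ↦ B
    B ↦ A  (constrained at step 1)

A->BAC, B->A, C->B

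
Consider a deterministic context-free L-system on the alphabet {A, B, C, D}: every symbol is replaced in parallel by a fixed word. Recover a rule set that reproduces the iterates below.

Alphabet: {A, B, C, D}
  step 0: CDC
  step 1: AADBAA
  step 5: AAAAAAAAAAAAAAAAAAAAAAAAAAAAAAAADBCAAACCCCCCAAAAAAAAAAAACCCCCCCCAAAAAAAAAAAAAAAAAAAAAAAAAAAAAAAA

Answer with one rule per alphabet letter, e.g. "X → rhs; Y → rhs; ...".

  step 0 ⇒ step 1: CDC ⇒ AA·DB·AA
    C ↦ AA
    D ↦ DB
    A ↦ CC  (constrained at step 1)
    B ↦ CA  (constrained at step 1)

A->CC, B->CA, C->AA, D->DB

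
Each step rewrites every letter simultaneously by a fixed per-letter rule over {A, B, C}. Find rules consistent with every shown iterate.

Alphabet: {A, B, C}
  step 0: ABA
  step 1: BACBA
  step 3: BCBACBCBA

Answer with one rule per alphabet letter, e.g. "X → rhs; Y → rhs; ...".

  step 0 ⇒ step 1: ABA ⇒ BA·C·BA
    A ↦ BA
    B ↦ C
    C ↦ B  (constrained at step 1)

A->BA, B->C, C->B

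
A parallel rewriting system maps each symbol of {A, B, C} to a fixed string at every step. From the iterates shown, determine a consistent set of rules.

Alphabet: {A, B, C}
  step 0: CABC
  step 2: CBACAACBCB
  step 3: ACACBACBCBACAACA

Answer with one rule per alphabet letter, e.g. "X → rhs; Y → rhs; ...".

A->CB, B->CA, C->A

  step 2 ⇒ step 3: CBACAACBCB ⇒ A·CA·CB·A·CB·CB·A·CA·A·CA
    A ↦ CB
    B ↦ CA
    C ↦ A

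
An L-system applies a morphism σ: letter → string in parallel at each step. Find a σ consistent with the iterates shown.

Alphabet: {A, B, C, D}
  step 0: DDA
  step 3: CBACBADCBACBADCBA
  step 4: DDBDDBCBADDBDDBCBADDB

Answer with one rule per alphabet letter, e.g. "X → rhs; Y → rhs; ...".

A->B, B->D, C->D, D->CBA

  step 3 ⇒ step 4: CBACBADCBACBADCBA ⇒ D·D·B·D·D·B·CBA·D·D·B·D·D·B·CBA·D·D·B
    A ↦ B
    B ↦ D
    C ↦ D
    D ↦ CBA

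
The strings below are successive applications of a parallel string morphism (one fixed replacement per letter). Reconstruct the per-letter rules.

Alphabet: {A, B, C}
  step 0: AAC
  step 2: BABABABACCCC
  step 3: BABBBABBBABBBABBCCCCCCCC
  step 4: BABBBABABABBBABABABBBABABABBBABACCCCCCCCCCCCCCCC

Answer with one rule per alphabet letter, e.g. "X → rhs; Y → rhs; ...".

  step 3 ⇒ step 4: BABBBABBBABBBABBCCCCCCCC ⇒ BA·BB·BA·BA·BA·BB·BA·BA·BA·BB·BA·BA·BA·BB·BA·BA·CC·CC·CC·CC·CC·CC·CC·CC
    A ↦ BB
    B ↦ BA
    C ↦ CC

A->BB, B->BA, C->CC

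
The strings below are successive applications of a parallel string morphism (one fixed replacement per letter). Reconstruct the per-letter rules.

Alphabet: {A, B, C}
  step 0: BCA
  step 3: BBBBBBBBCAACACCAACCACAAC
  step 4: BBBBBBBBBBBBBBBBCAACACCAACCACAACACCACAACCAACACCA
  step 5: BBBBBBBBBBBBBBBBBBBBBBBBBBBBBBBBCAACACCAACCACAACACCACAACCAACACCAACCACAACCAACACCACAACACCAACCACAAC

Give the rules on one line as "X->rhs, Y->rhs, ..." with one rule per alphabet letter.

A->AC, B->BB, C->CA

  step 4 ⇒ step 5: BBBBBBBBBBBBBBBBCAACACCAACCACAACACCACAACCAACACCA ⇒ BB·BB·BB·BB·BB·BB·BB·BB·BB·BB·BB·BB·BB·BB·BB·BB·CA·AC·AC·CA·AC·CA·CA·AC·AC·CA·CA·AC·CA·AC·AC·CA·AC·CA·CA·AC·CA·AC·AC·CA·CA·AC·AC·CA·AC·CA·CA·AC
    A ↦ AC
    B ↦ BB
    C ↦ CA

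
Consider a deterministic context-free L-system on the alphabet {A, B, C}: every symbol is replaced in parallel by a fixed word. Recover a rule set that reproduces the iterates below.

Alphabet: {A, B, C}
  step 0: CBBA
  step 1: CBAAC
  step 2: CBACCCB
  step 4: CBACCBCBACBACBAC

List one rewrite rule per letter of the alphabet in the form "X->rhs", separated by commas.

A->C, B->A, C->CB

  step 1 ⇒ step 2: CBAAC ⇒ CB·A·C·C·CB
    A ↦ C
    B ↦ A
    C ↦ CB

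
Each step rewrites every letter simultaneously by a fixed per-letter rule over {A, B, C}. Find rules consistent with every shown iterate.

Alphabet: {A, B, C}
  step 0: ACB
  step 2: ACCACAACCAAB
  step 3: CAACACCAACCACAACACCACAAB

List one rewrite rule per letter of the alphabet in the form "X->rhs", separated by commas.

  step 2 ⇒ step 3: ACCACAACCAAB ⇒ CA·AC·AC·CA·AC·CA·CA·AC·AC·CA·CA·AB
    A ↦ CA
    B ↦ AB
    C ↦ AC

A->CA, B->AB, C->AC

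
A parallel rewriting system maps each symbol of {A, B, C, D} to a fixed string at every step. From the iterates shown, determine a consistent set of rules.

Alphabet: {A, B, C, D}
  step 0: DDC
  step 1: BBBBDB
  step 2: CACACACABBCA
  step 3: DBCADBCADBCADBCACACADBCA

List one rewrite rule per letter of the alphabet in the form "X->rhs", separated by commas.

A->CA, B->CA, C->DB, D->BB

  step 2 ⇒ step 3: CACACACABBCA ⇒ DB·CA·DB·CA·DB·CA·DB·CA·CA·CA·DB·CA
    A ↦ CA
    B ↦ CA
    C ↦ DB
  step 0 ⇒ step 1: DDC ⇒ BB·BB·DB
    D ↦ BB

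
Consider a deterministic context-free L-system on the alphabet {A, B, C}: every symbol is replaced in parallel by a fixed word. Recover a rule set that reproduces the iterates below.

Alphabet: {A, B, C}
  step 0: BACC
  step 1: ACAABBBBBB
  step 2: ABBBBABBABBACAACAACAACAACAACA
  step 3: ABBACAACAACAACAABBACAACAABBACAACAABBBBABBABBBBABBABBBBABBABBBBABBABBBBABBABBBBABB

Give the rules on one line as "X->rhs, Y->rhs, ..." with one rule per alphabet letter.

  step 2 ⇒ step 3: ABBBBABBABBACAACAACAACAACAACA ⇒ ABB·ACA·ACA·ACA·ACA·ABB·ACA·ACA·ABB·ACA·ACA·ABB·BB·ABB·ABB·BB·ABB·ABB·BB·ABB·ABB·BB·ABB·ABB·BB·ABB·ABB·BB·ABB
    A ↦ ABB
    B ↦ ACA
    C ↦ BB

A->ABB, B->ACA, C->BB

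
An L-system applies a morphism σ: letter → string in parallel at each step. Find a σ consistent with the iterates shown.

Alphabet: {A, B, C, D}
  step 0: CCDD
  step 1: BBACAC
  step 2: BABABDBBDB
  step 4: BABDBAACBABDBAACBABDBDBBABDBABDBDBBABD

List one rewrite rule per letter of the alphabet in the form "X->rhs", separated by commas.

  step 1 ⇒ step 2: BBACAC ⇒ BA·BA·BD·B·BD·B
    A ↦ BD
    B ↦ BA
    C ↦ B
  step 0 ⇒ step 1: CCDD ⇒ B·B·AC·AC
    D ↦ AC

A->BD, B->BA, C->B, D->AC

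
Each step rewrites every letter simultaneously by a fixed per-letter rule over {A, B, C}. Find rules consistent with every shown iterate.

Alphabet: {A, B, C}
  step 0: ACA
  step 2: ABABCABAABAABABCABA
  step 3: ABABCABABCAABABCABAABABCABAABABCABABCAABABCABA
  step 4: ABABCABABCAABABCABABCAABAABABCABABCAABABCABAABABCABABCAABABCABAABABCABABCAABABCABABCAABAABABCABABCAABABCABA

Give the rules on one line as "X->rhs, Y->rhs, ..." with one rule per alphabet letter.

  step 3 ⇒ step 4: ABABCABABCAABABCABAABABCABAABABCABABCAABABCABA ⇒ ABA·BC·ABA·BC·A·ABA·BC·ABA·BC·A·ABA·ABA·BC·ABA·BC·A·ABA·BC·ABA·ABA·BC·ABA·BC·A·ABA·BC·ABA·ABA·BC·ABA·BC·A·ABA·BC·ABA·BC·A·ABA·ABA·BC·ABA·BC·A·ABA·BC·ABA
    A ↦ ABA
    B ↦ BC
    C ↦ A

A->ABA, B->BC, C->A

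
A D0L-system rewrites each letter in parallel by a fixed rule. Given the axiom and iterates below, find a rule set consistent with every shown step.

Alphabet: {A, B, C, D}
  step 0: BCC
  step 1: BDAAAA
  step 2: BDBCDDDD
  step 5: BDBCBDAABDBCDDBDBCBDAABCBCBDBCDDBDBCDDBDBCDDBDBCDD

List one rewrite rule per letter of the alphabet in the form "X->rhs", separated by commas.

  step 1 ⇒ step 2: BDAAAA ⇒ BD·BC·D·D·D·D
    A ↦ D
    B ↦ BD
    D ↦ BC
  step 0 ⇒ step 1: BCC ⇒ BD·AA·AA
    C ↦ AA

A->D, B->BD, C->AA, D->BC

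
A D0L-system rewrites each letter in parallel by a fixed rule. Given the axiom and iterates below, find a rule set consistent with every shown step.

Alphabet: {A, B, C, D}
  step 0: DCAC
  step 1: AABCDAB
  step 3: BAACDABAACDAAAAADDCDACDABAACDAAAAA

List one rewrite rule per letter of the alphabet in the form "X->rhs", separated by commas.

  step 0 ⇒ step 1: DCAC ⇒ AA·B·CDA·B
    A ↦ CDA
    C ↦ B
    D ↦ AA
    B ↦ DD  (constrained at step 1)

A->CDA, B->DD, C->B, D->AA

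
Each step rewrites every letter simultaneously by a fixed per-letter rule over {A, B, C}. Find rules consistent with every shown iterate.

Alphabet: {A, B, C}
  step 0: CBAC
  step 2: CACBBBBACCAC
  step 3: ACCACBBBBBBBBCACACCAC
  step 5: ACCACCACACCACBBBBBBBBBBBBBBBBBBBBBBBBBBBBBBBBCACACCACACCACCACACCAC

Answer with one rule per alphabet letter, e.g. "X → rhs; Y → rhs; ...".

  step 2 ⇒ step 3: CACBBBBACCAC ⇒ AC·C·AC·BB·BB·BB·BB·C·AC·AC·C·AC
    A ↦ C
    B ↦ BB
    C ↦ AC

A->C, B->BB, C->AC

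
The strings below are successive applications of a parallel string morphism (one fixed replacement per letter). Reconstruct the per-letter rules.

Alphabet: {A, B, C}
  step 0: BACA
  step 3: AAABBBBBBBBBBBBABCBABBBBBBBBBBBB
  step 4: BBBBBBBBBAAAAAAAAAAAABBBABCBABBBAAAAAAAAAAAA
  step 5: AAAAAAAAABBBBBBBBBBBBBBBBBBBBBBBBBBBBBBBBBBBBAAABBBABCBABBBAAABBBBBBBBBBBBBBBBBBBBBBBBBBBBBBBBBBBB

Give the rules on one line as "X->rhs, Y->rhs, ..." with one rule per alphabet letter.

  step 4 ⇒ step 5: BBBBBBBBBAAAAAAAAAAAABBBABCBABBBAAAAAAAAAAAA ⇒ A·A·A·A·A·A·A·A·A·BBB·BBB·BBB·BBB·BBB·BBB·BBB·BBB·BBB·BBB·BBB·BBB·A·A·A·BBB·A·BCB·A·BBB·A·A·A·BBB·BBB·BBB·BBB·BBB·BBB·BBB·BBB·BBB·BBB·BBB·BBB
    A ↦ BBB
    B ↦ A
    C ↦ BCB

A->BBB, B->A, C->BCB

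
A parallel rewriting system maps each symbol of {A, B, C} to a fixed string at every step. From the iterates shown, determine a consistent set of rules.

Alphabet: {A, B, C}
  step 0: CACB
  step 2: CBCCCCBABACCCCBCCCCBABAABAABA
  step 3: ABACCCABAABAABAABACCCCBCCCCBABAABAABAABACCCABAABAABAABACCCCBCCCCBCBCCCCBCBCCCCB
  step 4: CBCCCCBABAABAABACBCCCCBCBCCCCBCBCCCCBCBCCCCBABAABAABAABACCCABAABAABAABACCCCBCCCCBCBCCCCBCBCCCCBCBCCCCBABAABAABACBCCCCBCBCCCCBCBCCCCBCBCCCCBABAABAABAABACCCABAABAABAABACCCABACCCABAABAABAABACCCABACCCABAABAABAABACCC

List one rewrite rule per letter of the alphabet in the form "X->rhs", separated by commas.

  step 3 ⇒ step 4: ABACCCABAABAABAABACCCCBCCCCBABAABAABAABACCCABAABAABAABACCCCBCCCCBCBCCCCBCBCCCCB ⇒ CB·CCC·CB·ABA·ABA·ABA·CB·CCC·CB·CB·CCC·CB·CB·CCC·CB·CB·CCC·CB·ABA·ABA·ABA·ABA·CCC·ABA·ABA·ABA·ABA·CCC·CB·CCC·CB·CB·CCC·CB·CB·CCC·CB·CB·CCC·CB·ABA·ABA·ABA·CB·CCC·CB·CB·CCC·CB·CB·CCC·CB·CB·CCC·CB·ABA·ABA·ABA·ABA·CCC·ABA·ABA·ABA·ABA·CCC·ABA·CCC·ABA·ABA·ABA·ABA·CCC·ABA·CCC·ABA·ABA·ABA·ABA·CCC
    A ↦ CB
    B ↦ CCC
    C ↦ ABA

A->CB, B->CCC, C->ABA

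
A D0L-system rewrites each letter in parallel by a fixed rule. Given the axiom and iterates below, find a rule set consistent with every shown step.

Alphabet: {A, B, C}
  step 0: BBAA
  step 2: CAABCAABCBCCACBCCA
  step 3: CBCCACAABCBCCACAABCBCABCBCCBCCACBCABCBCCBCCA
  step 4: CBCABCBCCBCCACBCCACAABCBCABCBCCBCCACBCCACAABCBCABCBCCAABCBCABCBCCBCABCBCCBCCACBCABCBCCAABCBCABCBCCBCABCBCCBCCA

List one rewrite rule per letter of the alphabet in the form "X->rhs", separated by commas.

  step 3 ⇒ step 4: CBCCACAABCBCCACAABCBCABCBCCBCCACBCABCBCCBCCA ⇒ CBC·AB·CBC·CBC·CA·CBC·CA·CA·AB·CBC·AB·CBC·CBC·CA·CBC·CA·CA·AB·CBC·AB·CBC·CA·AB·CBC·AB·CBC·CBC·AB·CBC·CBC·CA·CBC·AB·CBC·CA·AB·CBC·AB·CBC·CBC·AB·CBC·CBC·CA
    A ↦ CA
    B ↦ AB
    C ↦ CBC

A->CA, B->AB, C->CBC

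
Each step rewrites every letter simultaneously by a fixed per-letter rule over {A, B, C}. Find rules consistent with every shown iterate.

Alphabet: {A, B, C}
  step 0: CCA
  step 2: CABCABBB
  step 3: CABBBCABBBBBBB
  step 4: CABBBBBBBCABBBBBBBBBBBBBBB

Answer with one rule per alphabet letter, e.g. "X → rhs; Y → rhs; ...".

  step 3 ⇒ step 4: CABBBCABBBBBBB ⇒ CA·B·BB·BB·BB·CA·B·BB·BB·BB·BB·BB·BB·BB
    A ↦ B
    B ↦ BB
    C ↦ CA

A->B, B->BB, C->CA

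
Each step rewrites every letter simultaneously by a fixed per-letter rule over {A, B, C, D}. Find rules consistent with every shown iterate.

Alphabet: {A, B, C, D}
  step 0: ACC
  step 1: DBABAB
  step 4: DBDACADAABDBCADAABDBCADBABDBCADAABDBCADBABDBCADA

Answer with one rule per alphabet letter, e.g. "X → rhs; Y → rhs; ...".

A->DB, B->DA, C->AB, D->CA

  step 0 ⇒ step 1: ACC ⇒ DB·AB·AB
    A ↦ DB
    C ↦ AB
    B ↦ DA  (constrained at step 1)
    D ↦ CA  (constrained at step 1)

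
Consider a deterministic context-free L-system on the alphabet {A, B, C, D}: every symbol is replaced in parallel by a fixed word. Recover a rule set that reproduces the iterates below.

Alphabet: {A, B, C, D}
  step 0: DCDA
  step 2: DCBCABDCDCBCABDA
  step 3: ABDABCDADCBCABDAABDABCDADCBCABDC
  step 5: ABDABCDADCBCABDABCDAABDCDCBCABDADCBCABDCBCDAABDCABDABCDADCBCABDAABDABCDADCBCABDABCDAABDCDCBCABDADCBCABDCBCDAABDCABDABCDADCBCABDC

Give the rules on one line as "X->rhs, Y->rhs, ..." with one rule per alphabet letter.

  step 2 ⇒ step 3: DCBCABDCDCBCABDA ⇒ AB·DA·BC·DA·DC·BC·AB·DA·AB·DA·BC·DA·DC·BC·AB·DC
    A ↦ DC
    B ↦ BC
    C ↦ DA
    D ↦ AB

A->DC, B->BC, C->DA, D->AB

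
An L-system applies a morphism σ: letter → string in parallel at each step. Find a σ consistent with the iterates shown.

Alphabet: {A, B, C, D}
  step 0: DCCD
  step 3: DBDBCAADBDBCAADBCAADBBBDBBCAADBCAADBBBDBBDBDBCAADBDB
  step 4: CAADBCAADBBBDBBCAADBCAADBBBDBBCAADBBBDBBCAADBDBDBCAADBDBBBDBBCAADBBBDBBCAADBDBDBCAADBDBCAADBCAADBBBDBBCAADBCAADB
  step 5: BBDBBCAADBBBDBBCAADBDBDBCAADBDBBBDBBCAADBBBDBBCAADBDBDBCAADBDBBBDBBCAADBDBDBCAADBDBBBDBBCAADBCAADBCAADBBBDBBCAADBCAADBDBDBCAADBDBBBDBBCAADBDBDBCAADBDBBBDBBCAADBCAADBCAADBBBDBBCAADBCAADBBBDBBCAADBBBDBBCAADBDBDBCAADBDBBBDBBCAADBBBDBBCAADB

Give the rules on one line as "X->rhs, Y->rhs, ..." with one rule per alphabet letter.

  step 4 ⇒ step 5: CAADBCAADBBBDBBCAADBCAADBBBDBBCAADBBBDBBCAADBDBDBCAADBDBBBDBBCAADBBBDBBCAADBDBDBCAADBDBCAADBCAADBBBDBBCAADBCAADB ⇒ BBD·B·B·CAA·DB·BBD·B·B·CAA·DB·DB·DB·CAA·DB·DB·BBD·B·B·CAA·DB·BBD·B·B·CAA·DB·DB·DB·CAA·DB·DB·BBD·B·B·CAA·DB·DB·DB·CAA·DB·DB·BBD·B·B·CAA·DB·CAA·DB·CAA·DB·BBD·B·B·CAA·DB·CAA·DB·DB·DB·CAA·DB·DB·BBD·B·B·CAA·DB·DB·DB·CAA·DB·DB·BBD·B·B·CAA·DB·CAA·DB·CAA·DB·BBD·B·B·CAA·DB·CAA·DB·BBD·B·B·CAA·DB·BBD·B·B·CAA·DB·DB·DB·CAA·DB·DB·BBD·B·B·CAA·DB·BBD·B·B·CAA·DB
    A ↦ B
    B ↦ DB
    C ↦ BBD
    D ↦ CAA

A->B, B->DB, C->BBD, D->CAA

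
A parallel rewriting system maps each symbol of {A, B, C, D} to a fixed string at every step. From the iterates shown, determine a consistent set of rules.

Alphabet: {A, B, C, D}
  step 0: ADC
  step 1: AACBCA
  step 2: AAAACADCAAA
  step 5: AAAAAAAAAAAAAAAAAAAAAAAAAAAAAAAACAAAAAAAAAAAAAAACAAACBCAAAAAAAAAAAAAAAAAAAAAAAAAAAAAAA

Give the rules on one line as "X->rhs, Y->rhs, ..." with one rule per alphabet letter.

A->AA, B->D, C->CA, D->CB

  step 1 ⇒ step 2: AACBCA ⇒ AA·AA·CA·D·CA·AA
    A ↦ AA
    B ↦ D
    C ↦ CA
  step 0 ⇒ step 1: ADC ⇒ AA·CB·CA
    D ↦ CB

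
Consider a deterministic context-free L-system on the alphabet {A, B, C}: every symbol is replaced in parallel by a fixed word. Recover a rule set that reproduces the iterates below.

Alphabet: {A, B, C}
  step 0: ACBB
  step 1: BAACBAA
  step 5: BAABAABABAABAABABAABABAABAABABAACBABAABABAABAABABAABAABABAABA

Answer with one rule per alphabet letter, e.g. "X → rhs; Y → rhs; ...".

  step 0 ⇒ step 1: ACBB ⇒ BA·ACB·A·A
    A ↦ BA
    B ↦ A
    C ↦ ACB

A->BA, B->A, C->ACB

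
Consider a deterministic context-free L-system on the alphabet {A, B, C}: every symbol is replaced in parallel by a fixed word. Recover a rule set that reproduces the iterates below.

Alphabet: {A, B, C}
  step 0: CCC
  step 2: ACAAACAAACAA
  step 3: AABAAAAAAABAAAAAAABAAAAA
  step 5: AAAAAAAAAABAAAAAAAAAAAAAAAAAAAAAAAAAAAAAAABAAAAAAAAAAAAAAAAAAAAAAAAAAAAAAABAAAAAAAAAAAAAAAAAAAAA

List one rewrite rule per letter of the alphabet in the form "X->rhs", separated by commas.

A->AA, B->AC, C->BA

  step 2 ⇒ step 3: ACAAACAAACAA ⇒ AA·BA·AA·AA·AA·BA·AA·AA·AA·BA·AA·AA
    A ↦ AA
    C ↦ BA
    B ↦ AC  (constrained at step 3)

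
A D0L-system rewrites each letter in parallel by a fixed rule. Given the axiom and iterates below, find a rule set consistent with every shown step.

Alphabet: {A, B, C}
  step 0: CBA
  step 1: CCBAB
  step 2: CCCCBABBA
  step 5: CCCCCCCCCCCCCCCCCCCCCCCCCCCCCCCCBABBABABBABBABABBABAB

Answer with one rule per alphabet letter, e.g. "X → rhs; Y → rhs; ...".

  step 1 ⇒ step 2: CCBAB ⇒ CC·CC·BA·B·BA
    A ↦ B
    B ↦ BA
    C ↦ CC

A->B, B->BA, C->CC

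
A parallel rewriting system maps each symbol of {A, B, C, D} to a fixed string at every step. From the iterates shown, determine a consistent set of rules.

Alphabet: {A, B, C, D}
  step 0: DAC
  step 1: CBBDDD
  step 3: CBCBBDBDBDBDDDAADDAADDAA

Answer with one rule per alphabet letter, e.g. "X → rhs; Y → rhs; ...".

A->BD, B->AA, C->DD, D->CB

  step 0 ⇒ step 1: DAC ⇒ CB·BD·DD
    A ↦ BD
    C ↦ DD
    D ↦ CB
    B ↦ AA  (constrained at step 1)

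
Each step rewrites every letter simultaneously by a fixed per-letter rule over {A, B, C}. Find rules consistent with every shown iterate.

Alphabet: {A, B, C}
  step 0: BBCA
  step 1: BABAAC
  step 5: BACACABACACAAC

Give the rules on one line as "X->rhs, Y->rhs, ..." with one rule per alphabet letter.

A->C, B->BA, C->A

  step 0 ⇒ step 1: BBCA ⇒ BA·BA·A·C
    A ↦ C
    B ↦ BA
    C ↦ A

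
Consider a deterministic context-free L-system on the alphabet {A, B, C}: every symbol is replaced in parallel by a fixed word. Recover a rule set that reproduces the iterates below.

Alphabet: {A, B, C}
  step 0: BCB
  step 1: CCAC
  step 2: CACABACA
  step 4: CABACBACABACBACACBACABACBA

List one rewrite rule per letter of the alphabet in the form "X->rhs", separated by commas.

A->BA, B->C, C->CA

  step 1 ⇒ step 2: CCAC ⇒ CA·CA·BA·CA
    A ↦ BA
    C ↦ CA
  step 0 ⇒ step 1: BCB ⇒ C·CA·C
    B ↦ C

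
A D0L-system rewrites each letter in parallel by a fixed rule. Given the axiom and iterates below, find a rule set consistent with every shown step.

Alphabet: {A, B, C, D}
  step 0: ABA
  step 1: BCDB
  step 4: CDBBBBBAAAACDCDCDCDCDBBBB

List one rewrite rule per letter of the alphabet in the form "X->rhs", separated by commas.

  step 0 ⇒ step 1: ABA ⇒ B·CD·B
    A ↦ B
    B ↦ CD
    C ↦ BAA  (constrained at step 1)
    D ↦ AA  (constrained at step 1)

A->B, B->CD, C->BAA, D->AA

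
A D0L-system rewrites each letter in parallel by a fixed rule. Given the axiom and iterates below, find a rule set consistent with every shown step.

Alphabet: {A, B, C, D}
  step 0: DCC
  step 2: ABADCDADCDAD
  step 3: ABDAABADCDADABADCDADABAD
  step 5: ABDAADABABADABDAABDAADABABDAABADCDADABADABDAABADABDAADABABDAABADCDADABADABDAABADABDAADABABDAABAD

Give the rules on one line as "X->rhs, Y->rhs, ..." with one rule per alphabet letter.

A->AB, B->DA, C->CD, D->AD

  step 2 ⇒ step 3: ABADCDADCDAD ⇒ AB·DA·AB·AD·CD·AD·AB·AD·CD·AD·AB·AD
    A ↦ AB
    B ↦ DA
    C ↦ CD
    D ↦ AD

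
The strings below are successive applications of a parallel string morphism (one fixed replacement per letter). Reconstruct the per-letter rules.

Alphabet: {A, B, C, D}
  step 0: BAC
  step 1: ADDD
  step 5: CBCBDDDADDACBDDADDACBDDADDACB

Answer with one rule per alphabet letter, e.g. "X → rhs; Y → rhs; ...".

  step 0 ⇒ step 1: BAC ⇒ A·D·DD
    A ↦ D
    B ↦ A
    C ↦ DD
    D ↦ CB  (constrained at step 1)

A->D, B->A, C->DD, D->CB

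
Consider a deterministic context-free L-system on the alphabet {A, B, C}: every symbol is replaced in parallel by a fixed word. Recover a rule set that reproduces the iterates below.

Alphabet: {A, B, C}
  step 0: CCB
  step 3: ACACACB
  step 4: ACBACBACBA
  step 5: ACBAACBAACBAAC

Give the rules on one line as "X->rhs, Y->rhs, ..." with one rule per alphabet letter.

A->AC, B->A, C->B

  step 4 ⇒ step 5: ACBACBACBA ⇒ AC·B·A·AC·B·A·AC·B·A·AC
    A ↦ AC
    B ↦ A
    C ↦ B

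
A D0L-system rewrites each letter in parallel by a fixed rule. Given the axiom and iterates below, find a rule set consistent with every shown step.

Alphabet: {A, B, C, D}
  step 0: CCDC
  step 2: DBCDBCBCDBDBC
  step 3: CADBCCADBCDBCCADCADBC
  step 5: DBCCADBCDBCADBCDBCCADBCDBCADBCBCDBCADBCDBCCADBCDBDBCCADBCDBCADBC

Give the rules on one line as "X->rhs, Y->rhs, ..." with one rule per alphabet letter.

A->DB, B->D, C->BC, D->CA

  step 2 ⇒ step 3: DBCDBCBCDBDBC ⇒ CA·D·BC·CA·D·BC·D·BC·CA·D·CA·D·BC
    B ↦ D
    C ↦ BC
    D ↦ CA
    A ↦ DB  (constrained at step 3)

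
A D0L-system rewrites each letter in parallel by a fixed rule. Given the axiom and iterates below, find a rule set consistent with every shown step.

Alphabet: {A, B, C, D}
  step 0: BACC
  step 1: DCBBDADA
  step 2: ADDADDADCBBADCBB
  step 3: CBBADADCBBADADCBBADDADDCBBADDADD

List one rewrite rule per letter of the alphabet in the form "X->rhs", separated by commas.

  step 2 ⇒ step 3: ADDADDADCBBADCBB ⇒ CBB·AD·AD·CBB·AD·AD·CBB·AD·DA·D·D·CBB·AD·DA·D·D
    A ↦ CBB
    B ↦ D
    C ↦ DA
    D ↦ AD

A->CBB, B->D, C->DA, D->AD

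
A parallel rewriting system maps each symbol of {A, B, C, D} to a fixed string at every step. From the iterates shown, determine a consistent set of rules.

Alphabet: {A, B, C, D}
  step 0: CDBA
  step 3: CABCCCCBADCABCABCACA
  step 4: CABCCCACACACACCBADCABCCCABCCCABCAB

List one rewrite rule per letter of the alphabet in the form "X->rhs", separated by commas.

  step 3 ⇒ step 4: CABCCCCBADCABCABCACA ⇒ CA·B·CC·CA·CA·CA·CA·CC·B·AD·CA·B·CC·CA·B·CC·CA·B·CA·B
    A ↦ B
    B ↦ CC
    C ↦ CA
    D ↦ AD

A->B, B->CC, C->CA, D->AD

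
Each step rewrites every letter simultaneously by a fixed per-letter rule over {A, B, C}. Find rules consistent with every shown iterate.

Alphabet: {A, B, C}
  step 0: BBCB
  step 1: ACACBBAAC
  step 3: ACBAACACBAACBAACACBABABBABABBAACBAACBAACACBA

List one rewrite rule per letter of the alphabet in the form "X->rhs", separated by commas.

A->BA, B->AC, C->BBA

  step 0 ⇒ step 1: BBCB ⇒ AC·AC·BBA·AC
    B ↦ AC
    C ↦ BBA
    A ↦ BA  (constrained at step 1)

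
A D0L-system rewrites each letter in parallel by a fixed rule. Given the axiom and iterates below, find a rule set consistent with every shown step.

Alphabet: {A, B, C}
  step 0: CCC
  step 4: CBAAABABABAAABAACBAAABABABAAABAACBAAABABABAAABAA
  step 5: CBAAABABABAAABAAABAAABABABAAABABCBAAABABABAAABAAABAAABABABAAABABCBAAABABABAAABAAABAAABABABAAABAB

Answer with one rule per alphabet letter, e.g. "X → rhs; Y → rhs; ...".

  step 4 ⇒ step 5: CBAAABABABAAABAACBAAABABABAAABAACBAAABABABAAABAA ⇒ CB·AA·AB·AB·AB·AA·AB·AA·AB·AA·AB·AB·AB·AA·AB·AB·CB·AA·AB·AB·AB·AA·AB·AA·AB·AA·AB·AB·AB·AA·AB·AB·CB·AA·AB·AB·AB·AA·AB·AA·AB·AA·AB·AB·AB·AA·AB·AB
    A ↦ AB
    B ↦ AA
    C ↦ CB

A->AB, B->AA, C->CB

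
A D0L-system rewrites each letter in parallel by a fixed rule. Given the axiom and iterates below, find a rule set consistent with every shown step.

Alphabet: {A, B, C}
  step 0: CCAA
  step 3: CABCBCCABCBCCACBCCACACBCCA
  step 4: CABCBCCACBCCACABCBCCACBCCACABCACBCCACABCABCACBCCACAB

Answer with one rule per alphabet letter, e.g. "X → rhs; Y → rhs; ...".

A->B, B->CBC, C->CA

  step 3 ⇒ step 4: CABCBCCABCBCCACBCCACACBCCA ⇒ CA·B·CBC·CA·CBC·CA·CA·B·CBC·CA·CBC·CA·CA·B·CA·CBC·CA·CA·B·CA·B·CA·CBC·CA·CA·B
    A ↦ B
    B ↦ CBC
    C ↦ CA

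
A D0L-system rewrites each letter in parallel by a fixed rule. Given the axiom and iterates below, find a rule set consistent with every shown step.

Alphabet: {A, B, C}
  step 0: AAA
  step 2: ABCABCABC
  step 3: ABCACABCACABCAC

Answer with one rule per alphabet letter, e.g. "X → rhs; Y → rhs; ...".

A->AB, B->C, C->AC

  step 2 ⇒ step 3: ABCABCABC ⇒ AB·C·AC·AB·C·AC·AB·C·AC
    A ↦ AB
    B ↦ C
    C ↦ AC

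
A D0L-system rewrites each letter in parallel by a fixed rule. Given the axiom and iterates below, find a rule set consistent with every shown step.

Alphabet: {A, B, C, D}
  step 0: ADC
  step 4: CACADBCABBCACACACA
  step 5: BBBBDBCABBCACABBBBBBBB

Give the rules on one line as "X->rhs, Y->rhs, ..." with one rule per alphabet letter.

A->B, B->CA, C->B, D->DB

  step 4 ⇒ step 5: CACADBCABBCACACACA ⇒ B·B·B·B·DB·CA·B·B·CA·CA·B·B·B·B·B·B·B·B
    A ↦ B
    B ↦ CA
    C ↦ B
    D ↦ DB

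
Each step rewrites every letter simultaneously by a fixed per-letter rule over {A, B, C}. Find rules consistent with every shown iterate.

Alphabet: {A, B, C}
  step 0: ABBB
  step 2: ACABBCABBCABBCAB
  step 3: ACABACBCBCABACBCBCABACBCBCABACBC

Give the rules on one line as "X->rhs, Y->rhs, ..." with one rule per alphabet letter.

A->AC, B->BC, C->AB

  step 2 ⇒ step 3: ACABBCABBCABBCAB ⇒ AC·AB·AC·BC·BC·AB·AC·BC·BC·AB·AC·BC·BC·AB·AC·BC
    A ↦ AC
    B ↦ BC
    C ↦ AB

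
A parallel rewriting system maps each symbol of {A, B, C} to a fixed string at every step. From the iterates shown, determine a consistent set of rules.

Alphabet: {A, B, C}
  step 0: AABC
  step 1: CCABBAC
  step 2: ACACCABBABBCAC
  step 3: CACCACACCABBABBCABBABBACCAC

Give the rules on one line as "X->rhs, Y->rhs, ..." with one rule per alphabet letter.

A->C, B->ABB, C->AC

  step 2 ⇒ step 3: ACACCABBABBCAC ⇒ C·AC·C·AC·AC·C·ABB·ABB·C·ABB·ABB·AC·C·AC
    A ↦ C
    B ↦ ABB
    C ↦ AC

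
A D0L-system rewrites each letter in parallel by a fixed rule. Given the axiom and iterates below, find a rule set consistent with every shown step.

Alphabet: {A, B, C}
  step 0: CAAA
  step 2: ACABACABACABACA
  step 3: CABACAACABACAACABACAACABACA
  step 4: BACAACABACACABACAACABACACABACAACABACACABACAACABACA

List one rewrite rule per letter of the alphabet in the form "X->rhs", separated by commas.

  step 3 ⇒ step 4: CABACAACABACAACABACAACABACA ⇒ BA·CA·A·CA·BA·CA·CA·BA·CA·A·CA·BA·CA·CA·BA·CA·A·CA·BA·CA·CA·BA·CA·A·CA·BA·CA
    A ↦ CA
    B ↦ A
    C ↦ BA

A->CA, B->A, C->BA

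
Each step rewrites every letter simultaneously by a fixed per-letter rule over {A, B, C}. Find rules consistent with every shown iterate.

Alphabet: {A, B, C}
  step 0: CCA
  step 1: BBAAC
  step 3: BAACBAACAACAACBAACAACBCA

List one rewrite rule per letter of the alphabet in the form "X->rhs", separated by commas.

A->AAC, B->CA, C->B

  step 0 ⇒ step 1: CCA ⇒ B·B·AAC
    A ↦ AAC
    C ↦ B
    B ↦ CA  (constrained at step 1)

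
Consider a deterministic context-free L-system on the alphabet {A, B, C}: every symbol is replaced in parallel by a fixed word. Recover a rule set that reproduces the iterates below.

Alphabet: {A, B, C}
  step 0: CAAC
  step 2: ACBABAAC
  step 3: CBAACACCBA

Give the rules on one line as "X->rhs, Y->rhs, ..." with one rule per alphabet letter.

  step 2 ⇒ step 3: ACBABAAC ⇒ C·BA·A·C·A·C·C·BA
    A ↦ C
    B ↦ A
    C ↦ BA

A->C, B->A, C->BA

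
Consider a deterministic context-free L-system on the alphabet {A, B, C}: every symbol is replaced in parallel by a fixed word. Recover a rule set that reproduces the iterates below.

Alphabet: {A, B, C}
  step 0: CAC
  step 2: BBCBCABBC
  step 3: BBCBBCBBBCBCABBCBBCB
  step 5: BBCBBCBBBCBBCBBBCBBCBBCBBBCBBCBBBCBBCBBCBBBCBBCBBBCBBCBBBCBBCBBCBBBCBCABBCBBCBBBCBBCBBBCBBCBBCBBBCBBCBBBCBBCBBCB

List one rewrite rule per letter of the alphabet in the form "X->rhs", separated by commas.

  step 2 ⇒ step 3: BBCBCABBC ⇒ BBC·BBC·B·BBC·B·CA·BBC·BBC·B
    A ↦ CA
    B ↦ BBC
    C ↦ B

A->CA, B->BBC, C->B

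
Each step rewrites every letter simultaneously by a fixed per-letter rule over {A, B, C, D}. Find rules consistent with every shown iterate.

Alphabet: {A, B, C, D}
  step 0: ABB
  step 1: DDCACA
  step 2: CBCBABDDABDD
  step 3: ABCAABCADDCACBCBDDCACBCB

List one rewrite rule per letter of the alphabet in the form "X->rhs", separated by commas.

  step 2 ⇒ step 3: CBCBABDDABDD ⇒ AB·CA·AB·CA·DD·CA·CB·CB·DD·CA·CB·CB
    A ↦ DD
    B ↦ CA
    C ↦ AB
    D ↦ CB

A->DD, B->CA, C->AB, D->CB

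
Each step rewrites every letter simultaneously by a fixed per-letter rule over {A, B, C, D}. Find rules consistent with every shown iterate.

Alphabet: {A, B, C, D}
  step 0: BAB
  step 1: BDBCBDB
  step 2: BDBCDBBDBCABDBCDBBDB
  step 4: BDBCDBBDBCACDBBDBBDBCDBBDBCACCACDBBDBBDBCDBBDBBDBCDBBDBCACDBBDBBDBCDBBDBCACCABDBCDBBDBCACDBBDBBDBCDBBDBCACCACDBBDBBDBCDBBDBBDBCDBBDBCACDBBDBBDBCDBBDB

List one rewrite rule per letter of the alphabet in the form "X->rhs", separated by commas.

  step 1 ⇒ step 2: BDBCBDB ⇒ BDB·CDB·BDB·CA·BDB·CDB·BDB
    B ↦ BDB
    C ↦ CA
    D ↦ CDB
  step 0 ⇒ step 1: BAB ⇒ BDB·C·BDB
    A ↦ C

A->C, B->BDB, C->CA, D->CDB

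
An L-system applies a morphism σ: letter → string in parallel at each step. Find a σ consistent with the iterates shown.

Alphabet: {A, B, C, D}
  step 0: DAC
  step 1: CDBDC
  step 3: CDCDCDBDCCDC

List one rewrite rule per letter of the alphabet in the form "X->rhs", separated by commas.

A->DB, B->A, C->DC, D->C

  step 0 ⇒ step 1: DAC ⇒ C·DB·DC
    A ↦ DB
    C ↦ DC
    D ↦ C
    B ↦ A  (constrained at step 1)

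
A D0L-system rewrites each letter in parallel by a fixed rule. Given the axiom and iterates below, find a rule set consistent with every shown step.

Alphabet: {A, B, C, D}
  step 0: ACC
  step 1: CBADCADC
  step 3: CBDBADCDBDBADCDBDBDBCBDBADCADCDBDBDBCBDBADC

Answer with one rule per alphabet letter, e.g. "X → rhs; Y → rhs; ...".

A->CB, B->DB, C->ADC, D->DB

  step 0 ⇒ step 1: ACC ⇒ CB·ADC·ADC
    A ↦ CB
    C ↦ ADC
    B ↦ DB  (constrained at step 1)
    D ↦ DB  (constrained at step 1)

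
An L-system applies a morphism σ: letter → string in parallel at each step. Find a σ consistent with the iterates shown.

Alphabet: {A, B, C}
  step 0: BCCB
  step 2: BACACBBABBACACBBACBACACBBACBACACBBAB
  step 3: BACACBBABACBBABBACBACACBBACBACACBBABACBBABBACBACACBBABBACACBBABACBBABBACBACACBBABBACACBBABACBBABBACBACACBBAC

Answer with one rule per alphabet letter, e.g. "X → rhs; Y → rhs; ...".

  step 2 ⇒ step 3: BACACBBABBACACBBACBACACBBACBACACBBAB ⇒ BAC·ACB·BAB·ACB·BAB·BAC·BAC·ACB·BAC·BAC·ACB·BAB·ACB·BAB·BAC·BAC·ACB·BAB·BAC·ACB·BAB·ACB·BAB·BAC·BAC·ACB·BAB·BAC·ACB·BAB·ACB·BAB·BAC·BAC·ACB·BAC
    A ↦ ACB
    B ↦ BAC
    C ↦ BAB

A->ACB, B->BAC, C->BAB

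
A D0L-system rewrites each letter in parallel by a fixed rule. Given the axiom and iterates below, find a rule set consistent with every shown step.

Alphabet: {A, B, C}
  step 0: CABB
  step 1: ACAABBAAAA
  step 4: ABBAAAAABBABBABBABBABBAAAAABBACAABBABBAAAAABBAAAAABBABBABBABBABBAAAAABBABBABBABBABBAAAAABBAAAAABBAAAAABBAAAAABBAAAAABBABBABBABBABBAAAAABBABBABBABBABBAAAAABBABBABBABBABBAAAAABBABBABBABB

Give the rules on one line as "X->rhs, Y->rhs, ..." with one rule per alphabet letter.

  step 0 ⇒ step 1: CABB ⇒ ACA·ABB·AA·AA
    A ↦ ABB
    B ↦ AA
    C ↦ ACA

A->ABB, B->AA, C->ACA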